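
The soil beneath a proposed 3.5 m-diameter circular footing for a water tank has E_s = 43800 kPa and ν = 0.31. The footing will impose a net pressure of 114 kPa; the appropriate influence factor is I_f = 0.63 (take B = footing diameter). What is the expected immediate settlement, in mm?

Immediate (elastic) settlement: S_e = q·B·(1−ν²)/E_s · I_f.
S_e = 114 × 3.5 × (1 − 0.31²) / 43800 × 0.63
    = 114 × 3.5 × 0.9039 / 43800 × 0.63
    = 0.005188 m = 5.188 mm

S_e ≈ 5.19 mm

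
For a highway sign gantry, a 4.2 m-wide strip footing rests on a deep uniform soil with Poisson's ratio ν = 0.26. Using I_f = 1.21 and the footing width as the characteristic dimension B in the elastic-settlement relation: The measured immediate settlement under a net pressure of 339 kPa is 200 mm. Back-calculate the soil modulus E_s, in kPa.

S_e = q·B·(1−ν²)/E_s · I_f  ⇒  E_s = q·B·(1−ν²)·I_f / S_e.
E_s = 339 × 4.2 × 0.9324 × 1.21 / 0.2 = 8032 kPa

E_s ≈ 8030 kPa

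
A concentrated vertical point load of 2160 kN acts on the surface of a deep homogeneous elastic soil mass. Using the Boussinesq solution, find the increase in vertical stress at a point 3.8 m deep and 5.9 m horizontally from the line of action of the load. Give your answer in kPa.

Boussinesq vertical stress below a point load on an elastic half-space:
Δσ_z = 3P/(2πz²) · [1 + (r/z)²]^(−5/2)
r/z = 5.9/3.8 = 1.5526; [1+(r/z)²]^(−5/2) = 0.046548.
Δσ_z = 3×2160/(2π×3.8²) × 0.046548 = 71.421 × 0.046548 = 3.325 kPa

Δσ_z ≈ 3.32 kPa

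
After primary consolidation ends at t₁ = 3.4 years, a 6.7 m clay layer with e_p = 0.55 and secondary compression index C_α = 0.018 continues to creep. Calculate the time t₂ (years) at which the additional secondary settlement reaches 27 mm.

t₂ ≈ 7.56 years

S_s = C_α·H/(1+e_p)·log₁₀(t₂/t₁) ⇒ log₁₀(t₂/t₁) = S_s·(1+e_p)/(C_α·H).
log₁₀(t₂/t₁) = 0.027 × (1+0.55) / (0.018×6.7) = 0.347
t₂ = t₁ × 10^0.347 = 3.4 × 2.223 = 7.56 years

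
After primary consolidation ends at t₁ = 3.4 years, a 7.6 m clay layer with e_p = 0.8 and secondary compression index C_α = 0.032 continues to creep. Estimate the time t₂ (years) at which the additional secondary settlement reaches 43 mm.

t₂ ≈ 7.08 years

S_s = C_α·H/(1+e_p)·log₁₀(t₂/t₁) ⇒ log₁₀(t₂/t₁) = S_s·(1+e_p)/(C_α·H).
log₁₀(t₂/t₁) = 0.043 × (1+0.8) / (0.032×7.6) = 0.3183
t₂ = t₁ × 10^0.3183 = 3.4 × 2.081 = 7.075 years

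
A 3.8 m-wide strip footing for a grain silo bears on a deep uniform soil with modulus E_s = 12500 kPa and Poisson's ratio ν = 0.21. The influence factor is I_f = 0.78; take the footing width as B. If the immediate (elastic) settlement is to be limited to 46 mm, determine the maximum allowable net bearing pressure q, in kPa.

q ≈ 203 kPa

S_e = q·B·(1−ν²)/E_s · I_f  ⇒  q = S_e·E_s / (B·(1−ν²)·I_f).
q = 0.046 × 12500 / (3.8 × 0.9559 × 0.78) = 202.9 kPa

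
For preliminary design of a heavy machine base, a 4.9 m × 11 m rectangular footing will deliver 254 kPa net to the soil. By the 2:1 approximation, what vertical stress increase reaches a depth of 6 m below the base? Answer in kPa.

By the 2:1 method the load spreads at 1 horizontal : 2 vertical, so at depth z the loaded area has grown by z in each plan dimension:
Δσ = qBL/((B+z)(L+z)) = 254×4.9×11/((4.9+6)(11+6)) = 73.883 kPa

Δσ_z ≈ 73.9 kPa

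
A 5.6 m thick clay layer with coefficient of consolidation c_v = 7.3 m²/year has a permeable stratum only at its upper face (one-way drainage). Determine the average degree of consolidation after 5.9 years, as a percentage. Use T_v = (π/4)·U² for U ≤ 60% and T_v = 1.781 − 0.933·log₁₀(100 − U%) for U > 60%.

U ≈ 97.3 %

Drainage path length: H_d = H = 5.6 m (single drainage).
T_v = c_v·t/H_d² = 7.3×5.9/5.6² = 1.3734.
T_v = 1.3734 corresponds to the U > 60% branch:
U = 1 − 10^((1.781 − T_v)/0.933)/100 = 0.9727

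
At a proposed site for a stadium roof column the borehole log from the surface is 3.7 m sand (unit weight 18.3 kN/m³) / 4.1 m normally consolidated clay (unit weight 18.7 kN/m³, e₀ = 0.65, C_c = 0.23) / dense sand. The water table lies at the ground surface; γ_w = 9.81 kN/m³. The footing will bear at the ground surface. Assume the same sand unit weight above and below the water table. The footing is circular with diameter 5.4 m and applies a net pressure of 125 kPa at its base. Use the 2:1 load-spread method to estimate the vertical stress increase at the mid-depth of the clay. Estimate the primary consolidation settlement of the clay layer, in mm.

S_c ≈ 115 mm

Mid-depth of clay below the ground surface: z = 3.7 + 4.1/2 = 5.75 m.
Total vertical stress at mid-clay: σ_v = 18.3×3.7 + 18.7×2.05 = 106.05 kPa.
Pore pressure: u = 9.81×(5.75 − 0) = 56.408 kPa.
Initial effective stress: σ'_0 = σ_v − u = 106.05 − 56.408 = 49.642 kPa.
Stress increase at mid-clay by the 2:1 spreading method:
Δσ ≈ qD²/(D+z)² = 125×5.4²/(5.4+5.75)² = 29.319 kPa
Final effective stress: σ'_f = σ'_0 + Δσ = 49.642 + 29.319 = 78.961 kPa.
Normally consolidated clay, so the full stress increment lies on the virgin compression line:
S_c = C_c·H/(1+e₀)·log₁₀(σ'_f/σ'_0) = 0.23×4.1/(1+0.65)×log₁₀(78.961/49.642)
    = 0.57152 × 0.20156 = 0.1152 m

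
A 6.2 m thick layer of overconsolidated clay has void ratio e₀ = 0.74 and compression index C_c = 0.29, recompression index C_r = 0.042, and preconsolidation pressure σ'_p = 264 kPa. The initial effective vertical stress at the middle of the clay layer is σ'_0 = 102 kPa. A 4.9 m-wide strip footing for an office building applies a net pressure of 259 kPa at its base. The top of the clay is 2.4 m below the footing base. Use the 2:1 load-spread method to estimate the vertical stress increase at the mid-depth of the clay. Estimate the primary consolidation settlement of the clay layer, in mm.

S_c ≈ 51.1 mm

Mid-depth of clay below the footing base: z = 2.4 + 6.2/2 = 5.5 m.
Stress increase at mid-clay by the 2:1 spreading method:
Δσ = qB/(B+z) = 259×4.9/(4.9+5.5) = 122.03 kPa
Final effective stress: σ'_f = 102 + 122.03 = 224.03 kPa.
σ'_f = 224.03 ≤ σ'_p = 264 kPa, so the clay remains overconsolidated and only the recompression index applies:
S_c = C_r·H/(1+e₀)·log₁₀(σ'_f/σ'_0) = 0.042×6.2/1.74×log₁₀(224.03/102)
    = 0.14965 × 0.34171 = 0.05114 m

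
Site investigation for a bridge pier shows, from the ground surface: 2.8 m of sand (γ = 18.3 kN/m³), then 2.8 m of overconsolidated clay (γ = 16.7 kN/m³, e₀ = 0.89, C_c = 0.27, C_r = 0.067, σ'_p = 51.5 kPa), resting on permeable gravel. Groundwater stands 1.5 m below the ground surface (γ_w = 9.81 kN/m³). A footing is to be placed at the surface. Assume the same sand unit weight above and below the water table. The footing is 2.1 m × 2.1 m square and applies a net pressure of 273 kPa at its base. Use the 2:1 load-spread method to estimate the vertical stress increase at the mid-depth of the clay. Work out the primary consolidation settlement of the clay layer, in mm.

Mid-depth of clay below the ground surface: z = 2.8 + 2.8/2 = 4.2 m.
Total vertical stress at mid-clay: σ_v = 18.3×2.8 + 16.7×1.4 = 74.62 kPa.
Pore pressure: u = 9.81×(4.2 − 1.5) = 26.487 kPa.
Initial effective stress: σ'_0 = σ_v − u = 74.62 − 26.487 = 48.133 kPa.
Stress increase at mid-clay by the 2:1 spreading method:
Δσ = qBL/((B+z)(L+z)) = 273×2.1×2.1/((2.1+4.2)(2.1+4.2)) = 30.333 kPa
Final effective stress: σ'_f = 48.133 + 30.333 = 78.466 kPa.
σ'_f = 78.466 > σ'_p = 51.5 kPa, so the stress path crosses the preconsolidation pressure — recompression up to σ'_p, then virgin compression beyond:
S_c = H/(1+e₀)·[C_r·log₁₀(σ'_p/σ'_0) + C_c·log₁₀(σ'_f/σ'_p)]
    = 2.8/1.89 × [0.067×log₁₀(51.5/48.133) + 0.27×log₁₀(78.466/51.5)]
    = 1.4815 × [0.0019674 + 0.049376] = 0.07607 m

S_c ≈ 76.1 mm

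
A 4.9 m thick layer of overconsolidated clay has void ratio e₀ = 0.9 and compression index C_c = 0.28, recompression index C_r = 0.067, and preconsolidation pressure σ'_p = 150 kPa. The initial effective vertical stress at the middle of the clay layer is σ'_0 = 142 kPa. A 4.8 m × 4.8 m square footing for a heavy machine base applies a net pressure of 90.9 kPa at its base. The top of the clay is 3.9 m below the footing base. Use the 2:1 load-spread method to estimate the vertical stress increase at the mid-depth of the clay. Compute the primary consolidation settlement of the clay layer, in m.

S_c ≈ 0.0221 m

Mid-depth of clay below the footing base: z = 3.9 + 4.9/2 = 6.35 m.
Stress increase at mid-clay by the 2:1 spreading method:
Δσ = qBL/((B+z)(L+z)) = 90.9×4.8×4.8/((4.8+6.35)(4.8+6.35)) = 16.846 kPa
Final effective stress: σ'_f = 142 + 16.846 = 158.85 kPa.
σ'_f = 158.85 > σ'_p = 150 kPa, so the stress path crosses the preconsolidation pressure — recompression up to σ'_p, then virgin compression beyond:
S_c = H/(1+e₀)·[C_r·log₁₀(σ'_p/σ'_0) + C_c·log₁₀(σ'_f/σ'_p)]
    = 4.9/1.9 × [0.067×log₁₀(150/142) + 0.28×log₁₀(158.85/150)]
    = 2.5789 × [0.0015948 + 0.0069709] = 0.02209 m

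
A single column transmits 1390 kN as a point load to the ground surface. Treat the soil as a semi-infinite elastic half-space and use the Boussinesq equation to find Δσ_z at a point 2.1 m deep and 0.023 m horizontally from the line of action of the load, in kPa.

Boussinesq vertical stress below a point load on an elastic half-space:
Δσ_z = 3P/(2πz²) · [1 + (r/z)²]^(−5/2)
r/z = 0.023/2.1 = 0.010952; [1+(r/z)²]^(−5/2) = 0.9997.
Δσ_z = 3×1390/(2π×2.1²) × 0.9997 = 150.49 × 0.9997 = 150.4 kPa

Δσ_z ≈ 150 kPa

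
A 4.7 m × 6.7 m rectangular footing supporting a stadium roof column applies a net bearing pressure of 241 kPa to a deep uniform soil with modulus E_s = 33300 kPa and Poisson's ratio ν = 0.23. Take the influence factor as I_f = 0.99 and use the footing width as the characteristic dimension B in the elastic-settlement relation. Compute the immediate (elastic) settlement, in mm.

Immediate (elastic) settlement: S_e = q·B·(1−ν²)/E_s · I_f.
S_e = 241 × 4.7 × (1 − 0.23²) / 33300 × 0.99
    = 241 × 4.7 × 0.9471 / 33300 × 0.99
    = 0.03189 m = 31.89 mm

S_e ≈ 31.9 mm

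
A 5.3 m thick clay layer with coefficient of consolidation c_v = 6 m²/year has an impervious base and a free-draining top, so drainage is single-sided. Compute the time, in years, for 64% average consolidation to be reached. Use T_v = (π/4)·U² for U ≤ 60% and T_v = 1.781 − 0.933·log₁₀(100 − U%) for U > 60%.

t ≈ 1.54 years

Drainage path length: H_d = H = 5.3 m (single drainage).
U > 60%: T_v = 1.781 − 0.933·log₁₀(100 − 64) = 0.32897.
t = T_v·H_d²/c_v = 0.32897×5.3²/6 = 1.54 years.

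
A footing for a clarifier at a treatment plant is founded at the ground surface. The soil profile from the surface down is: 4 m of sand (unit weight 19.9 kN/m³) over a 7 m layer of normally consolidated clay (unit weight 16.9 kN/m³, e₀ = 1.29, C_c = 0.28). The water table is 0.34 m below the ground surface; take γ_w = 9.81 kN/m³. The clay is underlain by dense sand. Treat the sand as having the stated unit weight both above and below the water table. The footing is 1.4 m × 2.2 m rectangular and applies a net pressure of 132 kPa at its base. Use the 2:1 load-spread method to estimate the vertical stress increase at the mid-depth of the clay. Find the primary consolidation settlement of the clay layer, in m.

Mid-depth of clay below the ground surface: z = 4 + 7/2 = 7.5 m.
Total vertical stress at mid-clay: σ_v = 19.9×4 + 16.9×3.5 = 138.75 kPa.
Pore pressure: u = 9.81×(7.5 − 0.34) = 70.24 kPa.
Initial effective stress: σ'_0 = σ_v − u = 138.75 − 70.24 = 68.51 kPa.
Stress increase at mid-clay by the 2:1 spreading method:
Δσ = qBL/((B+z)(L+z)) = 132×1.4×2.2/((1.4+7.5)(2.2+7.5)) = 4.7094 kPa
Final effective stress: σ'_f = σ'_0 + Δσ = 68.51 + 4.7094 = 73.219 kPa.
Normally consolidated clay, so the full stress increment lies on the virgin compression line:
S_c = C_c·H/(1+e₀)·log₁₀(σ'_f/σ'_0) = 0.28×7/(1+1.29)×log₁₀(73.219/68.51)
    = 0.8559 × 0.02887 = 0.02471 m

S_c ≈ 0.0247 m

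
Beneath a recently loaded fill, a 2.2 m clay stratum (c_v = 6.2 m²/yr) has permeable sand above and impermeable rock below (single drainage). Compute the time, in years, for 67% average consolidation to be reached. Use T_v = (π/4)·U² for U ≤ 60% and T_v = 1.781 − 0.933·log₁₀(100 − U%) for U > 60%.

t ≈ 0.284 years

Drainage path length: H_d = H = 2.2 m (single drainage).
U > 60%: T_v = 1.781 − 0.933·log₁₀(100 − 67) = 0.36423.
t = T_v·H_d²/c_v = 0.36423×2.2²/6.2 = 0.2843 years.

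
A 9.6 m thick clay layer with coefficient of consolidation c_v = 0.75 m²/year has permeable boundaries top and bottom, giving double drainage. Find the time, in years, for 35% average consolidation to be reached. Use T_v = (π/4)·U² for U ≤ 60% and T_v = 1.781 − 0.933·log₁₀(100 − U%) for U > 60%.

Drainage path length: H_d = H/2 = 4.8 m (double drainage).
U ≤ 60%: T_v = (π/4)·U² = (π/4)×0.35² = 0.096211.
t = T_v·H_d²/c_v = 0.096211×4.8²/0.75 = 2.956 years.

t ≈ 2.96 years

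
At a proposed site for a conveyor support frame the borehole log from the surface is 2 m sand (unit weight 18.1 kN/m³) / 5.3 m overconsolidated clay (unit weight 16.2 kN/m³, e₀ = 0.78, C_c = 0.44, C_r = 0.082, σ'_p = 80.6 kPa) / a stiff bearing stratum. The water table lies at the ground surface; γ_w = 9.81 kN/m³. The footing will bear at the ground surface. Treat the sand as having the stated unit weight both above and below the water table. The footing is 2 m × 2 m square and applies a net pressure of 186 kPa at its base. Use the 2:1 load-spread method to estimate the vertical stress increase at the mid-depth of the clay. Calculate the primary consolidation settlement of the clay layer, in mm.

Mid-depth of clay below the ground surface: z = 2 + 5.3/2 = 4.65 m.
Total vertical stress at mid-clay: σ_v = 18.1×2 + 16.2×2.65 = 79.13 kPa.
Pore pressure: u = 9.81×(4.65 − 0) = 45.617 kPa.
Initial effective stress: σ'_0 = σ_v − u = 79.13 − 45.617 = 33.513 kPa.
Stress increase at mid-clay by the 2:1 spreading method:
Δσ = qBL/((B+z)(L+z)) = 186×2×2/((2+4.65)(2+4.65)) = 16.824 kPa
Final effective stress: σ'_f = 33.513 + 16.824 = 50.337 kPa.
σ'_f = 50.337 ≤ σ'_p = 80.6 kPa, so the clay remains overconsolidated and only the recompression index applies:
S_c = C_r·H/(1+e₀)·log₁₀(σ'_f/σ'_0) = 0.082×5.3/1.78×log₁₀(50.337/33.513)
    = 0.24416 × 0.17667 = 0.04313 m

S_c ≈ 43.1 mm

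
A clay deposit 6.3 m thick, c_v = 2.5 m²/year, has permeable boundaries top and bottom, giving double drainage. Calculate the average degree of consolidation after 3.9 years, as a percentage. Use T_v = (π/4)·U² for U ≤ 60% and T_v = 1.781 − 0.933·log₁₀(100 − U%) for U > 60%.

U ≈ 92.8 %

Drainage path length: H_d = H/2 = 3.15 m (double drainage).
T_v = c_v·t/H_d² = 2.5×3.9/3.15² = 0.98262.
T_v = 0.98262 corresponds to the U > 60% branch:
U = 1 − 10^((1.781 − T_v)/0.933)/100 = 0.9283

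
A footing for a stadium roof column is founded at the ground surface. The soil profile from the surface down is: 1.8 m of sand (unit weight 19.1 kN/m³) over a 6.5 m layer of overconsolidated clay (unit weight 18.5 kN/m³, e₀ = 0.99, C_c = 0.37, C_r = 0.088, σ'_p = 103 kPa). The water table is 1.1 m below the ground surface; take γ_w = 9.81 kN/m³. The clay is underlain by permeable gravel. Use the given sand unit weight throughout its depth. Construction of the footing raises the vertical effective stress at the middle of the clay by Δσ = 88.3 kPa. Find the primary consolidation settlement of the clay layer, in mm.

Mid-depth of clay below the ground surface: z = 1.8 + 6.5/2 = 5.05 m.
Total vertical stress at mid-clay: σ_v = 19.1×1.8 + 18.5×3.25 = 94.505 kPa.
Pore pressure: u = 9.81×(5.05 − 1.1) = 38.75 kPa.
Initial effective stress: σ'_0 = σ_v − u = 94.505 − 38.75 = 55.755 kPa.
Final effective stress: σ'_f = 55.755 + 88.3 = 144.06 kPa.
σ'_f = 144.06 > σ'_p = 103 kPa, so the stress path crosses the preconsolidation pressure — recompression up to σ'_p, then virgin compression beyond:
S_c = H/(1+e₀)·[C_r·log₁₀(σ'_p/σ'_0) + C_c·log₁₀(σ'_f/σ'_p)]
    = 6.5/1.99 × [0.088×log₁₀(103/55.755) + 0.37×log₁₀(144.06/103)]
    = 3.2663 × [0.023457 + 0.053911] = 0.2527 m

S_c ≈ 253 mm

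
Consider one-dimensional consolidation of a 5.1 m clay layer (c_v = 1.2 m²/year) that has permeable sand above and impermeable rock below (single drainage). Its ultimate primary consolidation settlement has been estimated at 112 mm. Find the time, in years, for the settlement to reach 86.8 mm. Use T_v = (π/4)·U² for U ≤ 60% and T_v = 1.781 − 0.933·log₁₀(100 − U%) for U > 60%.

t ≈ 11.3 years

Drainage path length: H_d = H = 5.1 m (single drainage).
U = S(t)/S_ult = 86.8/112 = 0.775.
U > 60%: T_v = 1.781 − 0.933·log₁₀(100 − 77.5) = 0.51941.
t = T_v·H_d²/c_v = 0.51941×5.1²/1.2 = 11.26 years.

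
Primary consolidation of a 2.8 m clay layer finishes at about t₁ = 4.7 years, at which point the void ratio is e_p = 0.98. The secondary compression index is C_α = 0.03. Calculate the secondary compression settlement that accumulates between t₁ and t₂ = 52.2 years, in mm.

S_s ≈ 44.4 mm

Secondary compression: S_s = C_α·H/(1+e_p)·log₁₀(t₂/t₁)
S_s = 0.03×2.8/(1+0.98)×log₁₀(52.2/4.7)
    = 0.04242 × 1.046 = 0.04436 m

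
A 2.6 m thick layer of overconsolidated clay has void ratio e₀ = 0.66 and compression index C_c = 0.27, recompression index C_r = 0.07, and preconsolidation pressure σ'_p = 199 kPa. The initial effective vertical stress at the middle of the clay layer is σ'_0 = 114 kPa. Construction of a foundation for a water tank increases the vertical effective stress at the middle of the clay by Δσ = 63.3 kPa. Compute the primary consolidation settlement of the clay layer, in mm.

Final effective stress: σ'_f = 114 + 63.3 = 177.3 kPa.
σ'_f = 177.3 ≤ σ'_p = 199 kPa, so the clay remains overconsolidated and only the recompression index applies:
S_c = C_r·H/(1+e₀)·log₁₀(σ'_f/σ'_0) = 0.07×2.6/1.66×log₁₀(177.3/114)
    = 0.10964 × 0.1918 = 0.02103 m

S_c ≈ 21 mm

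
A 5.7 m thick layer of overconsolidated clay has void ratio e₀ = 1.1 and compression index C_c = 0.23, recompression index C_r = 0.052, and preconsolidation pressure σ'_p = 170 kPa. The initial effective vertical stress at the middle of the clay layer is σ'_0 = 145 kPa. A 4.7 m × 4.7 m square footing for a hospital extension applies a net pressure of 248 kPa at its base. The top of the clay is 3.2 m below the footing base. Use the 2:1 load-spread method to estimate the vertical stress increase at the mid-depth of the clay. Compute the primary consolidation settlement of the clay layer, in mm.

Mid-depth of clay below the footing base: z = 3.2 + 5.7/2 = 6.05 m.
Stress increase at mid-clay by the 2:1 spreading method:
Δσ = qBL/((B+z)(L+z)) = 248×4.7×4.7/((4.7+6.05)(4.7+6.05)) = 47.406 kPa
Final effective stress: σ'_f = 145 + 47.406 = 192.41 kPa.
σ'_f = 192.41 > σ'_p = 170 kPa, so the stress path crosses the preconsolidation pressure — recompression up to σ'_p, then virgin compression beyond:
S_c = H/(1+e₀)·[C_r·log₁₀(σ'_p/σ'_0) + C_c·log₁₀(σ'_f/σ'_p)]
    = 5.7/2.1 × [0.052×log₁₀(170/145) + 0.23×log₁₀(192.41/170)]
    = 2.7143 × [0.0035922 + 0.012369] = 0.04332 m

S_c ≈ 43.3 mm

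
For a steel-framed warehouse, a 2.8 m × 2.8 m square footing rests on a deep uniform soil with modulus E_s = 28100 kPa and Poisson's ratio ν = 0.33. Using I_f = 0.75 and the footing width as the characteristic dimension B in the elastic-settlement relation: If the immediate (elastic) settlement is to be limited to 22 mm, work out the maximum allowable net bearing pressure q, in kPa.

q ≈ 330 kPa

S_e = q·B·(1−ν²)/E_s · I_f  ⇒  q = S_e·E_s / (B·(1−ν²)·I_f).
q = 0.022 × 28100 / (2.8 × 0.8911 × 0.75) = 330.4 kPa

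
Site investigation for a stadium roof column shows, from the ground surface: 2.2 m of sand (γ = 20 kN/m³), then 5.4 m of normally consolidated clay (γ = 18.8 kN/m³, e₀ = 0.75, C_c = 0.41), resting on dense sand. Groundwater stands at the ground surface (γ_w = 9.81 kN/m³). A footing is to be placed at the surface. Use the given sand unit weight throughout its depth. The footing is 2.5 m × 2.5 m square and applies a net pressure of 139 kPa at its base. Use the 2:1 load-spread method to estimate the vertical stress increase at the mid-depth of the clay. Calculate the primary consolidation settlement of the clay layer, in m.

Mid-depth of clay below the ground surface: z = 2.2 + 5.4/2 = 4.9 m.
Total vertical stress at mid-clay: σ_v = 20×2.2 + 18.8×2.7 = 94.76 kPa.
Pore pressure: u = 9.81×(4.9 − 0) = 48.069 kPa.
Initial effective stress: σ'_0 = σ_v − u = 94.76 − 48.069 = 46.691 kPa.
Stress increase at mid-clay by the 2:1 spreading method:
Δσ = qBL/((B+z)(L+z)) = 139×2.5×2.5/((2.5+4.9)(2.5+4.9)) = 15.865 kPa
Final effective stress: σ'_f = σ'_0 + Δσ = 46.691 + 15.865 = 62.556 kPa.
Normally consolidated clay, so the full stress increment lies on the virgin compression line:
S_c = C_c·H/(1+e₀)·log₁₀(σ'_f/σ'_0) = 0.41×5.4/(1+0.75)×log₁₀(62.556/46.691)
    = 1.2651 × 0.12704 = 0.1607 m

S_c ≈ 0.161 m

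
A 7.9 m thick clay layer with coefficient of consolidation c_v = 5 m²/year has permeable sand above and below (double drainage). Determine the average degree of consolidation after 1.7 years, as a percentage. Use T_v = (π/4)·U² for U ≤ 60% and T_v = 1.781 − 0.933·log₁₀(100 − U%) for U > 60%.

Drainage path length: H_d = H/2 = 3.95 m (double drainage).
T_v = c_v·t/H_d² = 5×1.7/3.95² = 0.54478.
T_v = 0.54478 corresponds to the U > 60% branch:
U = 1 − 10^((1.781 − T_v)/0.933)/100 = 0.7887

U ≈ 78.9 %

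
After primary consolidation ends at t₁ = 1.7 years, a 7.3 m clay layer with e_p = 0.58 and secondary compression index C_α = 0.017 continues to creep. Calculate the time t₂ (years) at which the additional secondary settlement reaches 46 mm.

t₂ ≈ 6.55 years

S_s = C_α·H/(1+e_p)·log₁₀(t₂/t₁) ⇒ log₁₀(t₂/t₁) = S_s·(1+e_p)/(C_α·H).
log₁₀(t₂/t₁) = 0.046 × (1+0.58) / (0.017×7.3) = 0.5857
t₂ = t₁ × 10^0.5857 = 1.7 × 3.852 = 6.548 years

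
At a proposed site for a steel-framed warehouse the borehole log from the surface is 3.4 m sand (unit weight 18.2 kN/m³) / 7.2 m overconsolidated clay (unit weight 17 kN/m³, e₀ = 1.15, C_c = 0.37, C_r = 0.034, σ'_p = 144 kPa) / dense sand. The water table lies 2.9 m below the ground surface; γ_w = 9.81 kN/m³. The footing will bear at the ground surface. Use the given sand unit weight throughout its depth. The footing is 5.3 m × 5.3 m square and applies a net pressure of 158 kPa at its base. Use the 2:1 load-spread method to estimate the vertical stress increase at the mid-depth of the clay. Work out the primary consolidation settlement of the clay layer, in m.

Mid-depth of clay below the ground surface: z = 3.4 + 7.2/2 = 7 m.
Total vertical stress at mid-clay: σ_v = 18.2×3.4 + 17×3.6 = 123.08 kPa.
Pore pressure: u = 9.81×(7 − 2.9) = 40.221 kPa.
Initial effective stress: σ'_0 = σ_v − u = 123.08 − 40.221 = 82.859 kPa.
Stress increase at mid-clay by the 2:1 spreading method:
Δσ = qBL/((B+z)(L+z)) = 158×5.3×5.3/((5.3+7)(5.3+7)) = 29.336 kPa
Final effective stress: σ'_f = 82.859 + 29.336 = 112.19 kPa.
σ'_f = 112.19 ≤ σ'_p = 144 kPa, so the clay remains overconsolidated and only the recompression index applies:
S_c = C_r·H/(1+e₀)·log₁₀(σ'_f/σ'_0) = 0.034×7.2/2.15×log₁₀(112.19/82.859)
    = 0.11386 × 0.13161 = 0.01499 m

S_c ≈ 0.015 m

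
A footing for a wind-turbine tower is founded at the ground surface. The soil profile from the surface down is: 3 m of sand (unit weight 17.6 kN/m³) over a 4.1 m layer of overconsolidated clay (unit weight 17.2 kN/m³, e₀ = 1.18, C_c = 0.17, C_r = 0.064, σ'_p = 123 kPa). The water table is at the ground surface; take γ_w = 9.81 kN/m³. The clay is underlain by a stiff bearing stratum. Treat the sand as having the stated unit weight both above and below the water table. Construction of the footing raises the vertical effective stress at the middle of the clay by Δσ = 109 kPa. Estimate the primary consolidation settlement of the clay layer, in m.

Mid-depth of clay below the ground surface: z = 3 + 4.1/2 = 5.05 m.
Total vertical stress at mid-clay: σ_v = 17.6×3 + 17.2×2.05 = 88.06 kPa.
Pore pressure: u = 9.81×(5.05 − 0) = 49.541 kPa.
Initial effective stress: σ'_0 = σ_v − u = 88.06 − 49.541 = 38.519 kPa.
Final effective stress: σ'_f = 38.519 + 109 = 147.52 kPa.
σ'_f = 147.52 > σ'_p = 123 kPa, so the stress path crosses the preconsolidation pressure — recompression up to σ'_p, then virgin compression beyond:
S_c = H/(1+e₀)·[C_r·log₁₀(σ'_p/σ'_0) + C_c·log₁₀(σ'_f/σ'_p)]
    = 4.1/2.18 × [0.064×log₁₀(123/38.519) + 0.17×log₁₀(147.52/123)]
    = 1.8807 × [0.032271 + 0.013421] = 0.08593 m

S_c ≈ 0.0859 m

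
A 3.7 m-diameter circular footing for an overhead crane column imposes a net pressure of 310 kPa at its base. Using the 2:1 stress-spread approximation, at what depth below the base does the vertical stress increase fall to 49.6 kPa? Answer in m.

2:1 spreading — at depth z the loaded area has grown by z in each plan dimension:
qD²/(D+z)² = Δσ_z ⇒ z = D(√(q/Δσ_z) − 1) = 3.7×(√(310/49.6) − 1) = 5.55 m

z ≈ 5.55 m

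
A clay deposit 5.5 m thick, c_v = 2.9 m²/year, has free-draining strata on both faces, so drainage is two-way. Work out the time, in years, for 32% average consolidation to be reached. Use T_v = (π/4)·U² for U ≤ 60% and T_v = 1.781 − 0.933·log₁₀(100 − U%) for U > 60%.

t ≈ 0.21 years

Drainage path length: H_d = H/2 = 2.75 m (double drainage).
U ≤ 60%: T_v = (π/4)·U² = (π/4)×0.32² = 0.080425.
t = T_v·H_d²/c_v = 0.080425×2.75²/2.9 = 0.2097 years.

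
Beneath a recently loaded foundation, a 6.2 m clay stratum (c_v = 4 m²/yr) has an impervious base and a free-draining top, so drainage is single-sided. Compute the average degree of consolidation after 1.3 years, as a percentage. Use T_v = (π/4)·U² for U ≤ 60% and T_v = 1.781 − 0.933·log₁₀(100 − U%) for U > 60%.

U ≈ 41.5 %

Drainage path length: H_d = H = 6.2 m (single drainage).
T_v = c_v·t/H_d² = 4×1.3/6.2² = 0.13528.
T_v = 0.13528 corresponds to the U ≤ 60% branch:
U = √(4T_v/π) = 0.415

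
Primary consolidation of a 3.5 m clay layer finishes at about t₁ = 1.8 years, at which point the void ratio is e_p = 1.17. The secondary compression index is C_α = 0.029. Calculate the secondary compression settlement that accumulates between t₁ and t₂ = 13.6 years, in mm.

S_s ≈ 41.1 mm

Secondary compression: S_s = C_α·H/(1+e_p)·log₁₀(t₂/t₁)
S_s = 0.029×3.5/(1+1.17)×log₁₀(13.6/1.8)
    = 0.04677 × 0.8783 = 0.04108 m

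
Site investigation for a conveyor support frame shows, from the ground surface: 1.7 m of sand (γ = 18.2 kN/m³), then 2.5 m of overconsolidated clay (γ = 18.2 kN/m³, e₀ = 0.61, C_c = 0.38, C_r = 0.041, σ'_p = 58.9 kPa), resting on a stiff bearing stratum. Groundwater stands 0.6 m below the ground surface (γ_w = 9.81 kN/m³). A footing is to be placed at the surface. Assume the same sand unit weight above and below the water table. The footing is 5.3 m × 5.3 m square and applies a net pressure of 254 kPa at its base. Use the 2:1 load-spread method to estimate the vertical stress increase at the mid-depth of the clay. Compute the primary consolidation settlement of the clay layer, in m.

Mid-depth of clay below the ground surface: z = 1.7 + 2.5/2 = 2.95 m.
Total vertical stress at mid-clay: σ_v = 18.2×1.7 + 18.2×1.25 = 53.69 kPa.
Pore pressure: u = 9.81×(2.95 − 0.6) = 23.054 kPa.
Initial effective stress: σ'_0 = σ_v − u = 53.69 − 23.054 = 30.636 kPa.
Stress increase at mid-clay by the 2:1 spreading method:
Δσ = qBL/((B+z)(L+z)) = 254×5.3×5.3/((5.3+2.95)(5.3+2.95)) = 104.83 kPa
Final effective stress: σ'_f = 30.636 + 104.83 = 135.47 kPa.
σ'_f = 135.47 > σ'_p = 58.9 kPa, so the stress path crosses the preconsolidation pressure — recompression up to σ'_p, then virgin compression beyond:
S_c = H/(1+e₀)·[C_r·log₁₀(σ'_p/σ'_0) + C_c·log₁₀(σ'_f/σ'_p)]
    = 2.5/1.61 × [0.041×log₁₀(58.9/30.636) + 0.38×log₁₀(135.47/58.9)]
    = 1.5528 × [0.011639 + 0.13746] = 0.2315 m

S_c ≈ 0.232 m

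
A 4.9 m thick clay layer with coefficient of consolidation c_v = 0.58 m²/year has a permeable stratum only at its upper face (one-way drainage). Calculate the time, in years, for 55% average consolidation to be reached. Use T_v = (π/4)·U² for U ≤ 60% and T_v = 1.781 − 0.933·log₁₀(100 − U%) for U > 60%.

t ≈ 9.83 years

Drainage path length: H_d = H = 4.9 m (single drainage).
U ≤ 60%: T_v = (π/4)·U² = (π/4)×0.55² = 0.23758.
t = T_v·H_d²/c_v = 0.23758×4.9²/0.58 = 9.835 years.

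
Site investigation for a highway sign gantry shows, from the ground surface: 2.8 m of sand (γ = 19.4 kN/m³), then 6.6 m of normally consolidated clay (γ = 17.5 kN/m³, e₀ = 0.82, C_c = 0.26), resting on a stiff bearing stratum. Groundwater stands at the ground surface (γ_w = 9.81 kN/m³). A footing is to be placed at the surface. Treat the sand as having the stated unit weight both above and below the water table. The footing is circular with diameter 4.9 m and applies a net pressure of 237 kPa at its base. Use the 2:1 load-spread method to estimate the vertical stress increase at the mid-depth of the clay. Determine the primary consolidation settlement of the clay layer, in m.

Mid-depth of clay below the ground surface: z = 2.8 + 6.6/2 = 6.1 m.
Total vertical stress at mid-clay: σ_v = 19.4×2.8 + 17.5×3.3 = 112.07 kPa.
Pore pressure: u = 9.81×(6.1 − 0) = 59.841 kPa.
Initial effective stress: σ'_0 = σ_v − u = 112.07 − 59.841 = 52.229 kPa.
Stress increase at mid-clay by the 2:1 spreading method:
Δσ ≈ qD²/(D+z)² = 237×4.9²/(4.9+6.1)² = 47.028 kPa
Final effective stress: σ'_f = σ'_0 + Δσ = 52.229 + 47.028 = 99.257 kPa.
Normally consolidated clay, so the full stress increment lies on the virgin compression line:
S_c = C_c·H/(1+e₀)·log₁₀(σ'_f/σ'_0) = 0.26×6.6/(1+0.82)×log₁₀(99.257/52.229)
    = 0.94286 × 0.27885 = 0.2629 m

S_c ≈ 0.263 m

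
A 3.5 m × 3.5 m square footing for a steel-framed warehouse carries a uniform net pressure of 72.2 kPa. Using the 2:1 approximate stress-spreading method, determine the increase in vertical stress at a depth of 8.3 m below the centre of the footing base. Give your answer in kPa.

Δσ_z ≈ 6.35 kPa

By the 2:1 method the load spreads at 1 horizontal : 2 vertical, so at depth z the loaded area has grown by z in each plan dimension:
Δσ = qBL/((B+z)(L+z)) = 72.2×3.5×3.5/((3.5+8.3)(3.5+8.3)) = 6.352 kPa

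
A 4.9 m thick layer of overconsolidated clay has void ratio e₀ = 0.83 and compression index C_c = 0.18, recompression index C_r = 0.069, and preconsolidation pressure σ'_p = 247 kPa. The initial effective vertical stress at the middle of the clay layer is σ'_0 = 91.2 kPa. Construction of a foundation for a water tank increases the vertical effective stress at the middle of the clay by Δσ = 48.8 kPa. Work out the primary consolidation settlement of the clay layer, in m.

Final effective stress: σ'_f = 91.2 + 48.8 = 140 kPa.
σ'_f = 140 ≤ σ'_p = 247 kPa, so the clay remains overconsolidated and only the recompression index applies:
S_c = C_r·H/(1+e₀)·log₁₀(σ'_f/σ'_0) = 0.069×4.9/1.83×log₁₀(140/91.2)
    = 0.18475 × 0.18613 = 0.03439 m

S_c ≈ 0.0344 m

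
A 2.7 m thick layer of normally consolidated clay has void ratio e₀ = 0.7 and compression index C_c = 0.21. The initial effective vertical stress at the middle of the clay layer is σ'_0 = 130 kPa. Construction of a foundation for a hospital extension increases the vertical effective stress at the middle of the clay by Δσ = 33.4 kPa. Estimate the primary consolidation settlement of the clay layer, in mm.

S_c ≈ 33.1 mm

Final effective stress: σ'_f = σ'_0 + Δσ = 130 + 33.4 = 163.4 kPa.
Normally consolidated clay, so the full stress increment lies on the virgin compression line:
S_c = C_c·H/(1+e₀)·log₁₀(σ'_f/σ'_0) = 0.21×2.7/(1+0.7)×log₁₀(163.4/130)
    = 0.33353 × 0.099309 = 0.03312 m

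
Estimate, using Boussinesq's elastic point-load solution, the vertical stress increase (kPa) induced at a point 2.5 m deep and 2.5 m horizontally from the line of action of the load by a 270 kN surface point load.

Boussinesq vertical stress below a point load on an elastic half-space:
Δσ_z = 3P/(2πz²) · [1 + (r/z)²]^(−5/2)
r/z = 2.5/2.5 = 1; [1+(r/z)²]^(−5/2) = 0.17678.
Δσ_z = 3×270/(2π×2.5²) × 0.17678 = 20.626 × 0.17678 = 3.646 kPa

Δσ_z ≈ 3.65 kPa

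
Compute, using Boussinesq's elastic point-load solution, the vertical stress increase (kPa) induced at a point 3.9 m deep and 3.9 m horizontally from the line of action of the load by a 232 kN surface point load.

Boussinesq vertical stress below a point load on an elastic half-space:
Δσ_z = 3P/(2πz²) · [1 + (r/z)²]^(−5/2)
r/z = 3.9/3.9 = 1; [1+(r/z)²]^(−5/2) = 0.17678.
Δσ_z = 3×232/(2π×3.9²) × 0.17678 = 7.2828 × 0.17678 = 1.287 kPa

Δσ_z ≈ 1.29 kPa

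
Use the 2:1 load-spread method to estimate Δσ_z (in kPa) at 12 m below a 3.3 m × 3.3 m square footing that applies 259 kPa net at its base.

Δσ_z ≈ 12 kPa

By the 2:1 method the load spreads at 1 horizontal : 2 vertical, so at depth z the loaded area has grown by z in each plan dimension:
Δσ = qBL/((B+z)(L+z)) = 259×3.3×3.3/((3.3+12)(3.3+12)) = 12.049 kPa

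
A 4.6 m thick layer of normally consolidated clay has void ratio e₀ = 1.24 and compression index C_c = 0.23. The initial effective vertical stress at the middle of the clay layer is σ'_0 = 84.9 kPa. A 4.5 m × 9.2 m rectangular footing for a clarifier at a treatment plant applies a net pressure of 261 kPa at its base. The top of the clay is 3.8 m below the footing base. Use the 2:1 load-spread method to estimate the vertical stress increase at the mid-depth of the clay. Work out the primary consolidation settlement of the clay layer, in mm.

Mid-depth of clay below the footing base: z = 3.8 + 4.6/2 = 6.1 m.
Stress increase at mid-clay by the 2:1 spreading method:
Δσ = qBL/((B+z)(L+z)) = 261×4.5×9.2/((4.5+6.1)(9.2+6.1)) = 66.626 kPa
Final effective stress: σ'_f = σ'_0 + Δσ = 84.9 + 66.626 = 151.53 kPa.
Normally consolidated clay, so the full stress increment lies on the virgin compression line:
S_c = C_c·H/(1+e₀)·log₁₀(σ'_f/σ'_0) = 0.23×4.6/(1+1.24)×log₁₀(151.53/84.9)
    = 0.47232 × 0.25159 = 0.1188 m

S_c ≈ 119 mm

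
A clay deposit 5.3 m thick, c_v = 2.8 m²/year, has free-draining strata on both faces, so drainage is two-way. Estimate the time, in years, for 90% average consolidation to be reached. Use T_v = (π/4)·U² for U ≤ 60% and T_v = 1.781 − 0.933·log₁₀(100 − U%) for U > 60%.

Drainage path length: H_d = H/2 = 2.65 m (double drainage).
U > 60%: T_v = 1.781 − 0.933·log₁₀(100 − 90) = 0.848.
t = T_v·H_d²/c_v = 0.848×2.65²/2.8 = 2.127 years.

t ≈ 2.13 years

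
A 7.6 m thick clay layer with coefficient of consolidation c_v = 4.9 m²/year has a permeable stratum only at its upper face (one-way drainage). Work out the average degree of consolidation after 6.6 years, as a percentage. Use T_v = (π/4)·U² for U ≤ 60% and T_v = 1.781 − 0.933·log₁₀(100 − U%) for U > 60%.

Drainage path length: H_d = H = 7.6 m (single drainage).
T_v = c_v·t/H_d² = 4.9×6.6/7.6² = 0.5599.
T_v = 0.5599 corresponds to the U > 60% branch:
U = 1 − 10^((1.781 − T_v)/0.933)/100 = 0.7964

U ≈ 79.6 %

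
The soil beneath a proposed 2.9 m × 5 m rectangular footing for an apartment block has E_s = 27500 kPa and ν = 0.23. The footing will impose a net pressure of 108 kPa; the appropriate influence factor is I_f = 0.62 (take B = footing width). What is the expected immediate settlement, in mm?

Immediate (elastic) settlement: S_e = q·B·(1−ν²)/E_s · I_f.
S_e = 108 × 2.9 × (1 − 0.23²) / 27500 × 0.62
    = 108 × 2.9 × 0.9471 / 27500 × 0.62
    = 0.006688 m = 6.688 mm

S_e ≈ 6.69 mm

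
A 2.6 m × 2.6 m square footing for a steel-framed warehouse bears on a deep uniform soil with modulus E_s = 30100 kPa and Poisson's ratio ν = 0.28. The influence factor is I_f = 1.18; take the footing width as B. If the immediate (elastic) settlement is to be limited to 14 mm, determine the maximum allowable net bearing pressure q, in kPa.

q ≈ 149 kPa

S_e = q·B·(1−ν²)/E_s · I_f  ⇒  q = S_e·E_s / (B·(1−ν²)·I_f).
q = 0.014 × 30100 / (2.6 × 0.9216 × 1.18) = 149 kPa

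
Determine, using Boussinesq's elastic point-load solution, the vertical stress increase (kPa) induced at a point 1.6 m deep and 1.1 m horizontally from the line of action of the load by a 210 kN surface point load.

Boussinesq vertical stress below a point load on an elastic half-space:
Δσ_z = 3P/(2πz²) · [1 + (r/z)²]^(−5/2)
r/z = 1.1/1.6 = 0.6875; [1+(r/z)²]^(−5/2) = 0.37997.
Δσ_z = 3×210/(2π×1.6²) × 0.37997 = 39.167 × 0.37997 = 14.88 kPa

Δσ_z ≈ 14.9 kPa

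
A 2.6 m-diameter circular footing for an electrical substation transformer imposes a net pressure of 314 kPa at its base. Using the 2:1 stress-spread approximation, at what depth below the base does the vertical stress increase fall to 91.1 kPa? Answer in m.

z ≈ 2.23 m

2:1 spreading — at depth z the loaded area has grown by z in each plan dimension:
qD²/(D+z)² = Δσ_z ⇒ z = D(√(q/Δσ_z) − 1) = 2.6×(√(314/91.1) − 1) = 2.227 m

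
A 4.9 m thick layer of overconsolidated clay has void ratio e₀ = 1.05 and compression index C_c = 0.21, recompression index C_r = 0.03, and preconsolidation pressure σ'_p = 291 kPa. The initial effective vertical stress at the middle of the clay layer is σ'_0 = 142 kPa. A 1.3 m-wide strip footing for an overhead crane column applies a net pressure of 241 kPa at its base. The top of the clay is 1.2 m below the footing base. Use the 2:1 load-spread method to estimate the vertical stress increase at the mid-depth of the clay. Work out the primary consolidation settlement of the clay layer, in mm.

Mid-depth of clay below the footing base: z = 1.2 + 4.9/2 = 3.65 m.
Stress increase at mid-clay by the 2:1 spreading method:
Δσ = qB/(B+z) = 241×1.3/(1.3+3.65) = 63.293 kPa
Final effective stress: σ'_f = 142 + 63.293 = 205.29 kPa.
σ'_f = 205.29 ≤ σ'_p = 291 kPa, so the clay remains overconsolidated and only the recompression index applies:
S_c = C_r·H/(1+e₀)·log₁₀(σ'_f/σ'_0) = 0.03×4.9/2.05×log₁₀(205.29/142)
    = 0.071706 × 0.16008 = 0.01148 m

S_c ≈ 11.5 mm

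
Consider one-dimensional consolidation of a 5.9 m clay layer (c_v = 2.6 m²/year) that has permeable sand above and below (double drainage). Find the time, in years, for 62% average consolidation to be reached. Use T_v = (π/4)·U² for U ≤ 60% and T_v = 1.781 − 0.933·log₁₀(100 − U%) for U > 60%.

Drainage path length: H_d = H/2 = 2.95 m (double drainage).
U > 60%: T_v = 1.781 − 0.933·log₁₀(100 − 62) = 0.30706.
t = T_v·H_d²/c_v = 0.30706×2.95²/2.6 = 1.028 years.

t ≈ 1.03 years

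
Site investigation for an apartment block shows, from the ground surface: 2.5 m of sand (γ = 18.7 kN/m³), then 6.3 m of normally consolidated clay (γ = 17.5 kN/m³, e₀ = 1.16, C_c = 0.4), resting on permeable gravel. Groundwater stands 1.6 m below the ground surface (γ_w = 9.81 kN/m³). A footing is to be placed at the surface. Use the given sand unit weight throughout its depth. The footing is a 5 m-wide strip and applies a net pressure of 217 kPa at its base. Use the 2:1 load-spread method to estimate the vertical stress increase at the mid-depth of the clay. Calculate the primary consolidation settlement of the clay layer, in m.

Mid-depth of clay below the ground surface: z = 2.5 + 6.3/2 = 5.65 m.
Total vertical stress at mid-clay: σ_v = 18.7×2.5 + 17.5×3.15 = 101.88 kPa.
Pore pressure: u = 9.81×(5.65 − 1.6) = 39.73 kPa.
Initial effective stress: σ'_0 = σ_v − u = 101.88 − 39.73 = 62.15 kPa.
Stress increase at mid-clay by the 2:1 spreading method:
Δσ = qB/(B+z) = 217×5/(5+5.65) = 101.88 kPa
Final effective stress: σ'_f = σ'_0 + Δσ = 62.15 + 101.88 = 164.03 kPa.
Normally consolidated clay, so the full stress increment lies on the virgin compression line:
S_c = C_c·H/(1+e₀)·log₁₀(σ'_f/σ'_0) = 0.4×6.3/(1+1.16)×log₁₀(164.03/62.15)
    = 1.1667 × 0.42148 = 0.4917 m

S_c ≈ 0.492 m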